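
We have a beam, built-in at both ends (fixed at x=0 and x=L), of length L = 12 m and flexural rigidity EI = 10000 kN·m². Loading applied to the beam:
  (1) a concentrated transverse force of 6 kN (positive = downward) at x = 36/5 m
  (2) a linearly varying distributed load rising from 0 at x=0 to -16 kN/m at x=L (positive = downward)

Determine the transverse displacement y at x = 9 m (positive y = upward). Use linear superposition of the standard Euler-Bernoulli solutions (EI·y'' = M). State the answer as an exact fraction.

y(9) = 11907/500000 m

Load 1 — point force P=6 kN at a=36/5 m (b=L-a=24/5):
  y_1 = -Pa²(L-x)²(3bL-(3b+a)(L-x))/(6L³EI)  [x>a] = -6·(36/5)²·(12-9)²·(3·(24/5)·12-(3·(24/5)+(36/5))·(12-9))/(6·12³·10000) = -729/250000 m
Load 2 — triangular load w₀=-16 kN/m (0→w₀ over full span):
  y_2 = -w₀x²(L-x)²(x+2L)/(120LEI) = -(-16)·9²·(12-9)²·(9+2·12)/(120·12·10000) = 2673/100000 m
Superposition: y = Σ y_i = 11907/500000 m ≈ 0.023814 m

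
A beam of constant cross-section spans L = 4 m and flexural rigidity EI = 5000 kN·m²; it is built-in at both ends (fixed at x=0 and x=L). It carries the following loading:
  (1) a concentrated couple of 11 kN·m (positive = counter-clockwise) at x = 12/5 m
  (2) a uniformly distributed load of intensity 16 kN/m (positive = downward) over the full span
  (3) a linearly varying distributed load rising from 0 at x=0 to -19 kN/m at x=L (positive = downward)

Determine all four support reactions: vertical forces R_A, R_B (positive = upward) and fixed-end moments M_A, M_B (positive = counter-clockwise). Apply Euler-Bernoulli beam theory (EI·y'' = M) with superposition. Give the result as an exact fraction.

Load 1 — applied couple M₀=11 kN·m at a=12/5 m (b=L-a=8/5):
  R_A = 6M₀ab/L³ = 6·11·(12/5)·(8/5)/4³ = 99/25 kN
  M_A = M₀b(2a-b)/L² = 11·(8/5)·(2·(12/5)-(8/5))/4² = 88/25 kN·m
  R_B = -6M₀ab/L³ = -6·11·(12/5)·(8/5)/4³ = -99/25 kN
  M_B = M₀a(2b-a)/L² = 11·(12/5)·(2·(8/5)-(12/5))/4² = 33/25 kN·m
Load 2 — uniform load w=16 kN/m over full span:
  R_A = wL/2 = 16·4/2 = 32 kN
  M_A = wL²/12 = 16·4²/12 = 64/3 kN·m
  R_B = wL/2 = 16·4/2 = 32 kN
  M_B = -wL²/12 = -16·4²/12 = -64/3 kN·m
Load 3 — triangular load w₀=-19 kN/m (0→w₀ over full span):
  R_A = 3w₀L/20 = 3·(-19)·4/20 = -57/5 kN
  M_A = w₀L²/30 = (-19)·4²/30 = -152/15 kN·m
  R_B = 7w₀L/20 = 7·(-19)·4/20 = -133/5 kN
  M_B = -w₀L²/20 = -(-19)·4²/20 = 76/5 kN·m
Superposition: R_A = 614/25 kN, M_A = 368/25 kN·m, R_B = 36/25 kN, M_B = -361/75 kN·m

R_A = 614/25 kN, M_A = 368/25 kN·m, R_B = 36/25 kN, M_B = -361/75 kN·m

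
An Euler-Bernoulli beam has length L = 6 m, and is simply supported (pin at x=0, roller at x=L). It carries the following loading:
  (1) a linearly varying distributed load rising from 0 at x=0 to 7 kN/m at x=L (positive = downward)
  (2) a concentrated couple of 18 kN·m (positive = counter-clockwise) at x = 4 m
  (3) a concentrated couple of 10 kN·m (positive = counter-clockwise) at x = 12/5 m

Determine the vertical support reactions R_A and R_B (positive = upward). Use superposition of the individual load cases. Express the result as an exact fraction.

R_A = 35/3 kN, R_B = 28/3 kN

Load 1 — triangular load w₀=7 kN/m (0→w₀ over full span):
  R_A = w₀L/6 = 7·6/6 = 7 kN
  R_B = w₀L/3 = 7·6/3 = 14 kN
Load 2 — applied couple M₀=18 kN·m at a=4 m (b=L-a=2):
  R_A = M₀/L = 18/6 = 3 kN
  R_B = -M₀/L = -18/6 = -3 kN
Load 3 — applied couple M₀=10 kN·m at a=12/5 m (b=L-a=18/5):
  R_A = M₀/L = 10/6 = 5/3 kN
  R_B = -M₀/L = -10/6 = -5/3 kN
Superposition: R_A = 35/3 kN, R_B = 28/3 kN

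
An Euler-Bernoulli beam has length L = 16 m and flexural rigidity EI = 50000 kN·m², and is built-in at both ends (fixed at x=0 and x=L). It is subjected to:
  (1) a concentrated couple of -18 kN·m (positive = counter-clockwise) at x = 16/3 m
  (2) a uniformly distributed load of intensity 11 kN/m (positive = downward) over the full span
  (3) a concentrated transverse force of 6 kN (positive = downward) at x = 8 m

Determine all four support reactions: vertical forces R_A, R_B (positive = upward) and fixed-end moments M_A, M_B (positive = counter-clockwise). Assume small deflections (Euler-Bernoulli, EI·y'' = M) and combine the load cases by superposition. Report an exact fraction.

Load 1 — applied couple M₀=-18 kN·m at a=16/3 m (b=L-a=32/3):
  R_A = 6M₀ab/L³ = 6·(-18)·(16/3)·(32/3)/16³ = -3/2 kN
  M_A = M₀b(2a-b)/L² = (-18)·(32/3)·(2·(16/3)-(32/3))/16² = 0 kN·m
  R_B = -6M₀ab/L³ = -6·(-18)·(16/3)·(32/3)/16³ = 3/2 kN
  M_B = M₀a(2b-a)/L² = (-18)·(16/3)·(2·(32/3)-(16/3))/16² = -6 kN·m
Load 2 — uniform load w=11 kN/m over full span:
  R_A = wL/2 = 11·16/2 = 88 kN
  M_A = wL²/12 = 11·16²/12 = 704/3 kN·m
  R_B = wL/2 = 11·16/2 = 88 kN
  M_B = -wL²/12 = -11·16²/12 = -704/3 kN·m
Load 3 — point force P=6 kN at a=8 m (b=L-a=8):
  R_A = Pb²(3a+b)/L³ = 6·8²·(3·8+8)/16³ = 3 kN
  M_A = Pab²/L² = 6·8·8²/16² = 12 kN·m
  R_B = Pa²(a+3b)/L³ = 6·8²·(8+3·8)/16³ = 3 kN
  M_B = -Pa²b/L² = -6·8²·8/16² = -12 kN·m
Superposition: R_A = 179/2 kN, M_A = 740/3 kN·m, R_B = 185/2 kN, M_B = -758/3 kN·m

R_A = 179/2 kN, M_A = 740/3 kN·m, R_B = 185/2 kN, M_B = -758/3 kN·m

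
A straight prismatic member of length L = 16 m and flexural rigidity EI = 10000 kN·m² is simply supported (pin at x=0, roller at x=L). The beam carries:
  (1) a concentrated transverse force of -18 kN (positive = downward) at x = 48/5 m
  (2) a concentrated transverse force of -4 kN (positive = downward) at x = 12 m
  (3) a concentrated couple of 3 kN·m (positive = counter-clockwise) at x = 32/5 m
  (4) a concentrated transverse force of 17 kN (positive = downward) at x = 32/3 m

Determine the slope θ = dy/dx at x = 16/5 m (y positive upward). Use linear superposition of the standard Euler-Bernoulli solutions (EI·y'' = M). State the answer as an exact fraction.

θ(16/5) = 45413/6328125 rad

Load 1 — point force P=-18 kN at a=48/5 m (b=L-a=32/5):
  θ_1 = -Pb(L²-b²-3x²)/(6LEI)  [x≤a] = -(-18)·(32/5)·(16²-(32/5)²-3·(16/5)²)/(6·16·10000) = 1728/78125 rad
Load 2 — point force P=-4 kN at a=12 m (b=L-a=4):
  θ_2 = -Pb(L²-b²-3x²)/(6LEI)  [x≤a] = -(-4)·4·(16²-4²-3·(16/5)²)/(6·16·10000) = 109/31250 rad
Load 3 — applied couple M₀=3 kN·m at a=32/5 m (b=L-a=48/5):
  θ_3 = (M₀x²/(2L)+C₁)/EI  [x≤a] with C₁=M₀(3b²-L²)/(6L)=16/25 = (3·(16/5)²/(2·16)+(16/25))/10000 = 1/6250 rad
Load 4 — point force P=17 kN at a=32/3 m (b=L-a=16/3):
  θ_4 = -Pb(L²-b²-3x²)/(6LEI)  [x≤a] = -17·(16/3)·(16²-(16/3)²-3·(16/5)²)/(6·16·10000) = -23528/1265625 rad
Superposition: θ = Σ θ_i = 45413/6328125 rad ≈ 0.007176 rad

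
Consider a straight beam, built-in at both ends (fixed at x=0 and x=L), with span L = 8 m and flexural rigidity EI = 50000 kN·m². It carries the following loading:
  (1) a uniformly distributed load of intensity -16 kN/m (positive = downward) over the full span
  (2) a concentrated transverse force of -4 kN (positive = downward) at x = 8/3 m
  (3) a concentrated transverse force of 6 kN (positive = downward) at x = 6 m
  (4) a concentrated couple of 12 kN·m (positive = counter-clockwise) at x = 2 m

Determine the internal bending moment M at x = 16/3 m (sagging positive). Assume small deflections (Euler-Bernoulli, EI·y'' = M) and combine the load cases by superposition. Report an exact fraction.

Load 1 — uniform load w=-16 kN/m over full span:
  M_1 = wLx/2 - wL²/12 - wx²/2 = (-16)·8·(16/3)/2 - (-16)·8²/12 - (-16)·(16/3)²/2 = -256/9 kN·m
Load 2 — point force P=-4 kN at a=8/3 m (b=L-a=16/3):
  M_2 = Pa²(a+3b)(L-x)/L³ - Pa²b/L²  [x>a] = (-4)·(8/3)²·((8/3)+3·(16/3))·(8-(16/3))/8³ - (-4)·(8/3)²·(16/3)/8² = -32/81 kN·m
Load 3 — point force P=6 kN at a=6 m (b=L-a=2):
  M_3 = Pb²(3a+b)x/L³ - Pab²/L²  [x≤a] = 6·2²·(3·6+2)·(16/3)/8³ - 6·6·2²/8² = 11/4 kN·m
Load 4 — applied couple M₀=12 kN·m at a=2 m (b=L-a=6):
  M_4 = R_Ax - M_A - M₀  [x>a] with R_A=27/16, M_A=-9/4 = (27/16)·(16/3) - (-9/4) - 12 = -3/4 kN·m
Superposition: M = Σ M_i = -2174/81 kN·m ≈ -26.839506 kN·m

M(16/3) = -2174/81 kN·m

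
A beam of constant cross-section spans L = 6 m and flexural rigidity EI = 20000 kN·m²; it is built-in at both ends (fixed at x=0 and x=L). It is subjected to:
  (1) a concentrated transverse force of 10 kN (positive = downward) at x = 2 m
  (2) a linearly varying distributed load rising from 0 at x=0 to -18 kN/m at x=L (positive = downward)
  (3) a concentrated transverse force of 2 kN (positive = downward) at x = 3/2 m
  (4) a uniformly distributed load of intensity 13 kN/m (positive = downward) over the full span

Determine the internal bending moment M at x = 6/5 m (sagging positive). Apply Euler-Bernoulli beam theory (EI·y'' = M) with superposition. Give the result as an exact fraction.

Load 1 — point force P=10 kN at a=2 m (b=L-a=4):
  M_1 = Pb²(3a+b)x/L³ - Pab²/L²  [x≤a] = 10·4²·(3·2+4)·(6/5)/6³ - 10·2·4²/6² = 0 kN·m
Load 2 — triangular load w₀=-18 kN/m (0→w₀ over full span):
  M_2 = 3w₀Lx/20 - w₀L²/30 - w₀x³/(6L) = 3·(-18)·6·(6/5)/20 - (-18)·6²/30 - (-18)·(6/5)³/(6·6) = 378/125 kN·m
Load 3 — point force P=2 kN at a=3/2 m (b=L-a=9/2):
  M_3 = Pb²(3a+b)x/L³ - Pab²/L²  [x≤a] = 2·(9/2)²·(3·(3/2)+(9/2))·(6/5)/6³ - 2·(3/2)·(9/2)²/6² = 27/80 kN·m
Load 4 — uniform load w=13 kN/m over full span:
  M_4 = wLx/2 - wL²/12 - wx²/2 = 13·6·(6/5)/2 - 13·6²/12 - 13·(6/5)²/2 = -39/25 kN·m
Superposition: M = Σ M_i = 3603/2000 kN·m ≈ 1.801500 kN·m

M(6/5) = 3603/2000 kN·m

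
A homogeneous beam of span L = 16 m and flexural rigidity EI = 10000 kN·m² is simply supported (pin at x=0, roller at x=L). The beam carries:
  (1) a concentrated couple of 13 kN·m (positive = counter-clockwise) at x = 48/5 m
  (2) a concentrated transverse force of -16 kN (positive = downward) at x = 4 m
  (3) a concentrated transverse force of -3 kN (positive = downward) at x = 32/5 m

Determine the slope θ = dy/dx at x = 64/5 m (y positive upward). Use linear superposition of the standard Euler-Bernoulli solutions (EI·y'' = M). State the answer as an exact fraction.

Load 1 — applied couple M₀=13 kN·m at a=48/5 m (b=L-a=32/5):
  θ_1 = (M₀x²/(2L)-M₀(x-a)+C₁)/EI  [x>a] with C₁=M₀(3b²-L²)/(6L)=-1352/75 = (13·(64/5)²/(2·16)-13·((64/5)-(48/5))+(-1352/75))/10000 = 13/18750 rad
Load 2 — point force P=-16 kN at a=4 m (b=L-a=12):
  θ_2 = -Pa(2L²-6Lx+3x²+a²)/(6LEI)  [x>a] = -(-16)·4·(2·16²-6·16·(64/5)+3·(64/5)²+4²)/(6·16·10000) = -218/15625 rad
Load 3 — point force P=-3 kN at a=32/5 m (b=L-a=48/5):
  θ_3 = -Pa(2L²-6Lx+3x²+a²)/(6LEI)  [x>a] = -(-3)·(32/5)·(2·16²-6·16·(64/5)+3·(64/5)²+(32/5)²)/(6·16·10000) = -288/78125 rad
Superposition: θ = Σ θ_i = -7943/468750 rad ≈ -0.016945 rad

θ(64/5) = -7943/468750 rad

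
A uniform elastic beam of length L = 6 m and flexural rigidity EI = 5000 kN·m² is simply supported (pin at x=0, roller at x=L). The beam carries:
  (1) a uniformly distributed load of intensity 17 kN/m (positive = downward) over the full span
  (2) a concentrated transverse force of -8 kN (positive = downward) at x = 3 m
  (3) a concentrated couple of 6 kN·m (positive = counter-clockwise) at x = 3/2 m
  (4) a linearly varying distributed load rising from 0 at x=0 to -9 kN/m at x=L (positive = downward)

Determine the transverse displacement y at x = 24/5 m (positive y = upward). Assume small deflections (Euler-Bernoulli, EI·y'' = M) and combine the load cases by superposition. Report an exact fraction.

y(24/5) = -6060519/312500000 m

Load 1 — uniform load w=17 kN/m over full span:
  y_1 = -wx(L³-2Lx²+x³)/(24EI) = -17·(24/5)·(6³-2·6·(24/5)²+(24/5)³)/(24·5000) = -13311/390625 m
Load 2 — point force P=-8 kN at a=3 m (b=L-a=3):
  y_2 = -Pa(L-x)(2Lx-a²-x²)/(6LEI)  [x>a] = -(-8)·3·(6-(24/5))·(2·6·(24/5)-3²-(24/5)²)/(6·6·5000) = 639/156250 m
Load 3 — applied couple M₀=6 kN·m at a=3/2 m (b=L-a=9/2):
  y_3 = (M₀x³/(6L)-M₀(x-a)²/2+C₁x)/EI  [x>a] with C₁=M₀(3b²-L²)/(6L)=33/8 = (6·(24/5)³/(6·6)-6·((24/5)-(3/2))²/2+(33/8)·(24/5))/5000 = 2781/2500000 m
Load 4 — triangular load w₀=-9 kN/m (0→w₀ over full span):
  y_4 = -w₀x(7L⁴-10L²x²+3x⁴)/(360LEI) = -(-9)·(24/5)·(7·6⁴-10·6²·(24/5)²+3·(24/5)⁴)/(360·6·5000) = 92583/9765625 m
Superposition: y = Σ y_i = -6060519/312500000 m ≈ -0.019394 m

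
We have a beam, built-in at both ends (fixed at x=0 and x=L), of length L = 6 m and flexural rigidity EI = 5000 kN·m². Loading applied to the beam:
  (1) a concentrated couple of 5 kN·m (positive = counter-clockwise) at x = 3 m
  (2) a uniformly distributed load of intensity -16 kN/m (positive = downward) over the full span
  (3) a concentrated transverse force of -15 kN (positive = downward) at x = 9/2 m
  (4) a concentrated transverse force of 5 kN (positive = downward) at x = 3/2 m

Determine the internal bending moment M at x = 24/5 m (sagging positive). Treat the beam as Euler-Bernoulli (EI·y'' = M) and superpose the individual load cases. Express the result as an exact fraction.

M(24/5) = -133/100 kN·m

Load 1 — applied couple M₀=5 kN·m at a=3 m (b=L-a=3):
  M_1 = R_Ax - M_A - M₀  [x>a] with R_A=5/4, M_A=5/4 = (5/4)·(24/5) - (5/4) - 5 = -1/4 kN·m
Load 2 — uniform load w=-16 kN/m over full span:
  M_2 = wLx/2 - wL²/12 - wx²/2 = (-16)·6·(24/5)/2 - (-16)·6²/12 - (-16)·(24/5)²/2 = 48/25 kN·m
Load 3 — point force P=-15 kN at a=9/2 m (b=L-a=3/2):
  M_3 = Pa²(a+3b)(L-x)/L³ - Pa²b/L²  [x>a] = (-15)·(9/2)²·((9/2)+3·(3/2))·(6-(24/5))/6³ - (-15)·(9/2)²·(3/2)/6² = -81/32 kN·m
Load 4 — point force P=5 kN at a=3/2 m (b=L-a=9/2):
  M_4 = Pa²(a+3b)(L-x)/L³ - Pa²b/L²  [x>a] = 5·(3/2)²·((3/2)+3·(9/2))·(6-(24/5))/6³ - 5·(3/2)²·(9/2)/6² = -15/32 kN·m
Superposition: M = Σ M_i = -133/100 kN·m ≈ -1.330000 kN·m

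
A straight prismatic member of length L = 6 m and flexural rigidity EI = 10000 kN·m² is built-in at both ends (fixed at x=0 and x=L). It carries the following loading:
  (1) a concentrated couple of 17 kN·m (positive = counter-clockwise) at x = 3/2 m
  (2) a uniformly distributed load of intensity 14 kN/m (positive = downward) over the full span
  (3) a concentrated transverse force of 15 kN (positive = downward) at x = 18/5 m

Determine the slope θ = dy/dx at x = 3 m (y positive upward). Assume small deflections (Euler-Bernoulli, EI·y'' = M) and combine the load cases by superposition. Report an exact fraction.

Load 1 — applied couple M₀=17 kN·m at a=3/2 m (b=L-a=9/2):
  θ_1 = (R_Ax²/2 - M_Ax - M₀(x-a))/EI  [x>a] with R_A=51/16, M_A=-51/16 = ((51/16)·3²/2 - (-51/16)·3 - 17·(3-(3/2)))/10000 = -51/320000 rad
Load 2 — uniform load w=14 kN/m over full span:
  θ_2 = -wx(L-x)(L-2x)/(12EI) = -14·3·(6-3)·(6-2·3)/(12·10000) = 0 rad
Load 3 — point force P=15 kN at a=18/5 m (b=L-a=12/5):
  θ_3 = -Pb²x(2aL-(3a+b)x)/(2L³EI)  [x≤a] = -15·(12/5)²·3·(2·(18/5)·6-(3·(18/5)+(12/5))·3)/(2·6³·10000) = -27/125000 rad
Superposition: θ = Σ θ_i = -3003/8000000 rad ≈ -0.000375 rad

θ(3) = -3003/8000000 rad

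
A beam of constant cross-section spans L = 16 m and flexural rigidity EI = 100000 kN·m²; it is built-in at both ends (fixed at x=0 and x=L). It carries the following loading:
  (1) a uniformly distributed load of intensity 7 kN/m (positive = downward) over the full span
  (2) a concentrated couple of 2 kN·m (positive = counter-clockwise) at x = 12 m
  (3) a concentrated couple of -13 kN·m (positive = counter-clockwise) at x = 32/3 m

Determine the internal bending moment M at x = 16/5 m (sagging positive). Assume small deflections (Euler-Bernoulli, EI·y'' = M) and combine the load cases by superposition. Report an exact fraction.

M(16/5) = -3169/600 kN·m

Load 1 — uniform load w=7 kN/m over full span:
  M_1 = wLx/2 - wL²/12 - wx²/2 = 7·16·(16/5)/2 - 7·16²/12 - 7·(16/5)²/2 = -448/75 kN·m
Load 2 — applied couple M₀=2 kN·m at a=12 m (b=L-a=4):
  M_2 = R_Ax - M_A  [x≤a] with R_A=9/64, M_A=5/8 = (9/64)·(16/5) - (5/8) = -7/40 kN·m
Load 3 — applied couple M₀=-13 kN·m at a=32/3 m (b=L-a=16/3):
  M_3 = R_Ax - M_A  [x≤a] with R_A=-13/12, M_A=-13/3 = (-13/12)·(16/5) - (-13/3) = 13/15 kN·m
Superposition: M = Σ M_i = -3169/600 kN·m ≈ -5.281667 kN·m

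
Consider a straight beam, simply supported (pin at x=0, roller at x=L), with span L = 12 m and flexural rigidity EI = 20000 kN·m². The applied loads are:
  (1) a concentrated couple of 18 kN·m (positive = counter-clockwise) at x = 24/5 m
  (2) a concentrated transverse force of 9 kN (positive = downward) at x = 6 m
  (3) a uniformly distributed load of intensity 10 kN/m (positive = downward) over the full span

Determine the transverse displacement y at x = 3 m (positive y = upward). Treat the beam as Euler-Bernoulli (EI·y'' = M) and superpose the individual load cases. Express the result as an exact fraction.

y(3) = -213111/2000000 m

Load 1 — applied couple M₀=18 kN·m at a=24/5 m (b=L-a=36/5):
  y_1 = (M₀x³/(6L)+C₁x)/EI  [x≤a] with C₁=M₀(3b²-L²)/(6L)=72/25 = (18·3³/(6·12)+(72/25)·3)/20000 = 1539/2000000 m
Load 2 — point force P=9 kN at a=6 m (b=L-a=6):
  y_2 = -Pbx(L²-b²-x²)/(6LEI)  [x≤a] = -9·6·3·(12²-6²-3²)/(6·12·20000) = -891/80000 m
Load 3 — uniform load w=10 kN/m over full span:
  y_3 = -wx(L³-2Lx²+x³)/(24EI) = -10·3·(12³-2·12·3²+3³)/(24·20000) = -1539/16000 m
Superposition: y = Σ y_i = -213111/2000000 m ≈ -0.106555 m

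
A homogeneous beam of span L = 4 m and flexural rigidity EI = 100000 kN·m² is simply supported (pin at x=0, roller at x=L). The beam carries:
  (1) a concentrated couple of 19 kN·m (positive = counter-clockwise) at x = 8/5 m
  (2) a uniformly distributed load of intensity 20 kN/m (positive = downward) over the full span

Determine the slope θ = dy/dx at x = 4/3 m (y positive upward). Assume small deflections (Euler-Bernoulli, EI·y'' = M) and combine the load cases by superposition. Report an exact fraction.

Load 1 — applied couple M₀=19 kN·m at a=8/5 m (b=L-a=12/5):
  θ_1 = (M₀x²/(2L)+C₁)/EI  [x≤a] with C₁=M₀(3b²-L²)/(6L)=76/75 = (19·(4/3)²/(2·4)+(76/75))/100000 = 589/11250000 rad
Load 2 — uniform load w=20 kN/m over full span:
  θ_2 = -w(L³-6Lx²+4x³)/(24EI) = -20·(4³-6·4·(4/3)²+4·(4/3)³)/(24·100000) = -13/50625 rad
Superposition: θ = Σ θ_i = -20699/101250000 rad ≈ -0.000204 rad

θ(4/3) = -20699/101250000 rad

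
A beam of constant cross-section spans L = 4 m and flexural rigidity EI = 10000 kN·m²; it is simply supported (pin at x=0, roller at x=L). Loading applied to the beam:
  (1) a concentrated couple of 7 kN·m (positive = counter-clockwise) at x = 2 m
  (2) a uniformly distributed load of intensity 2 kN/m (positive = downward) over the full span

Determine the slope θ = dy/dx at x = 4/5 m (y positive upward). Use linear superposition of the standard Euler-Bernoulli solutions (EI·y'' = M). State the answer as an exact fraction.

Load 1 — applied couple M₀=7 kN·m at a=2 m (b=L-a=2):
  θ_1 = (M₀x²/(2L)+C₁)/EI  [x≤a] with C₁=M₀(3b²-L²)/(6L)=-7/6 = (7·(4/5)²/(2·4)+(-7/6))/10000 = -91/1500000 rad
Load 2 — uniform load w=2 kN/m over full span:
  θ_2 = -w(L³-6Lx²+4x³)/(24EI) = -2·(4³-6·4·(4/5)²+4·(4/5)³)/(24·10000) = -33/78125 rad
Superposition: θ = Σ θ_i = -3623/7500000 rad ≈ -0.000483 rad

θ(4/5) = -3623/7500000 rad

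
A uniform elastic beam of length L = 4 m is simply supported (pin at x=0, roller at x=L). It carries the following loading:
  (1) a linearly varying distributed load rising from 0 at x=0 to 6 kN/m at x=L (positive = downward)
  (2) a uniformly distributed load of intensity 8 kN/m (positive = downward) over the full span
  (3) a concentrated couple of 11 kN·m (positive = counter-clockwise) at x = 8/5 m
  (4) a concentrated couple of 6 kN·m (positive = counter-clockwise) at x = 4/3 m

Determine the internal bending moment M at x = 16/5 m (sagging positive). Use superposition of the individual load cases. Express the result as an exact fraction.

Load 1 — triangular load w₀=6 kN/m (0→w₀ over full span):
  M_1 = w₀Lx/6 - w₀x³/(6L) = 6·4·(16/5)/6 - 6·(16/5)³/(6·4) = 576/125 kN·m
Load 2 — uniform load w=8 kN/m over full span:
  M_2 = wx(L-x)/2 = 8·(16/5)·(4-(16/5))/2 = 256/25 kN·m
Load 3 — applied couple M₀=11 kN·m at a=8/5 m (b=L-a=12/5):
  M_3 = M₀x/L - M₀  [x>a] = 11·(16/5)/4 - 11 = -11/5 kN·m
Load 4 — applied couple M₀=6 kN·m at a=4/3 m (b=L-a=8/3):
  M_4 = M₀x/L - M₀  [x>a] = 6·(16/5)/4 - 6 = -6/5 kN·m
Superposition: M = Σ M_i = 1431/125 kN·m ≈ 11.448000 kN·m

M(16/5) = 1431/125 kN·m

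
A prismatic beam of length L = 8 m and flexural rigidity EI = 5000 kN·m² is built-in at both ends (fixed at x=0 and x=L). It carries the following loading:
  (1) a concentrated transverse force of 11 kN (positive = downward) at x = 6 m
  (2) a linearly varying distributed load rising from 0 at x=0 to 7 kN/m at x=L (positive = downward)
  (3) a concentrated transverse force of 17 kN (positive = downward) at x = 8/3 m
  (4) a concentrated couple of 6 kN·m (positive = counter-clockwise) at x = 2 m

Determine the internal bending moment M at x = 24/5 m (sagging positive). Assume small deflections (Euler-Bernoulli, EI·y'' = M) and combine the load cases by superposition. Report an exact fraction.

Load 1 — point force P=11 kN at a=6 m (b=L-a=2):
  M_1 = Pb²(3a+b)x/L³ - Pab²/L²  [x≤a] = 11·2²·(3·6+2)·(24/5)/8³ - 11·6·2²/8² = 33/8 kN·m
Load 2 — triangular load w₀=7 kN/m (0→w₀ over full span):
  M_2 = 3w₀Lx/20 - w₀L²/30 - w₀x³/(6L) = 3·7·8·(24/5)/20 - 7·8²/30 - 7·(24/5)³/(6·8) = 3472/375 kN·m
Load 3 — point force P=17 kN at a=8/3 m (b=L-a=16/3):
  M_3 = Pa²(a+3b)(L-x)/L³ - Pa²b/L²  [x>a] = 17·(8/3)²·((8/3)+3·(16/3))·(8-(24/5))/8³ - 17·(8/3)²·(16/3)/8² = 544/135 kN·m
Load 4 — applied couple M₀=6 kN·m at a=2 m (b=L-a=6):
  M_4 = R_Ax - M_A - M₀  [x>a] with R_A=27/32, M_A=-9/8 = (27/32)·(24/5) - (-9/8) - 6 = -33/40 kN·m
Superposition: M = Σ M_i = 111971/6750 kN·m ≈ 16.588296 kN·m

M(24/5) = 111971/6750 kN·m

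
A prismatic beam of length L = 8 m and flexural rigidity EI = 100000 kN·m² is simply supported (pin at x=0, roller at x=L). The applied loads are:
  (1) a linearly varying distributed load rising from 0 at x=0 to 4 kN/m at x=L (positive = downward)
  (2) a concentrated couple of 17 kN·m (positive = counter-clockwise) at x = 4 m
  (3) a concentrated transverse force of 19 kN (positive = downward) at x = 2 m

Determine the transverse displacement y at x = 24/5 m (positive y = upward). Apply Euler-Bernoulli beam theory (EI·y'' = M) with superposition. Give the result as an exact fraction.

Load 1 — triangular load w₀=4 kN/m (0→w₀ over full span):
  y_1 = -w₀x(7L⁴-10L²x²+3x⁴)/(360LEI) = -4·(24/5)·(7·8⁴-10·8²·(24/5)²+3·(24/5)⁴)/(360·8·100000) = -151552/146484375 m
Load 2 — applied couple M₀=17 kN·m at a=4 m (b=L-a=4):
  y_2 = (M₀x³/(6L)-M₀(x-a)²/2+C₁x)/EI  [x>a] with C₁=M₀(3b²-L²)/(6L)=-17/3 = (17·(24/5)³/(6·8)-17·((24/5)-4)²/2+(-17/3)·(24/5))/100000 = 51/781250 m
Load 3 — point force P=19 kN at a=2 m (b=L-a=6):
  y_3 = -Pa(L-x)(2Lx-a²-x²)/(6LEI)  [x>a] = -19·2·(8-(24/5))·(2·8·(24/5)-2²-(24/5)²)/(6·8·100000) = -5909/4687500 m
Superposition: y = Σ y_i = -1306583/585937500 m ≈ -0.002230 m

y(24/5) = -1306583/585937500 m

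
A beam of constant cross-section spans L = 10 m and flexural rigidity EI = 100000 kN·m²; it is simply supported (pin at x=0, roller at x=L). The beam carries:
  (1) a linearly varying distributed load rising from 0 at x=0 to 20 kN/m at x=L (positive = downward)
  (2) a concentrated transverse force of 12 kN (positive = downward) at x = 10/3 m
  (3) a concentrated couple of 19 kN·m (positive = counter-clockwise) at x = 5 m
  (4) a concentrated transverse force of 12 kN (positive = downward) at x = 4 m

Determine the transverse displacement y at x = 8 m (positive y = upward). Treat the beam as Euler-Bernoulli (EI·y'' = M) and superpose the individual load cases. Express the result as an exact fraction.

y(8) = -56197/5400000 m

Load 1 — triangular load w₀=20 kN/m (0→w₀ over full span):
  y_1 = -w₀x(7L⁴-10L²x²+3x⁴)/(360LEI) = -20·8·(7·10⁴-10·10²·8²+3·8⁴)/(360·10·100000) = -127/15625 m
Load 2 — point force P=12 kN at a=10/3 m (b=L-a=20/3):
  y_2 = -Pa(L-x)(2Lx-a²-x²)/(6LEI)  [x>a] = -12·(10/3)·(10-8)·(2·10·8-(10/3)²-8²)/(6·10·100000) = -191/168750 m
Load 3 — applied couple M₀=19 kN·m at a=5 m (b=L-a=5):
  y_3 = (M₀x³/(6L)-M₀(x-a)²/2+C₁x)/EI  [x>a] with C₁=M₀(3b²-L²)/(6L)=-95/12 = (19·8³/(6·10)-19·(8-5)²/2+(-95/12)·8)/100000 = 133/1000000 m
Load 4 — point force P=12 kN at a=4 m (b=L-a=6):
  y_4 = -Pa(L-x)(2Lx-a²-x²)/(6LEI)  [x>a] = -12·4·(10-8)·(2·10·8-4²-8²)/(6·10·100000) = -4/3125 m
Superposition: y = Σ y_i = -56197/5400000 m ≈ -0.010407 m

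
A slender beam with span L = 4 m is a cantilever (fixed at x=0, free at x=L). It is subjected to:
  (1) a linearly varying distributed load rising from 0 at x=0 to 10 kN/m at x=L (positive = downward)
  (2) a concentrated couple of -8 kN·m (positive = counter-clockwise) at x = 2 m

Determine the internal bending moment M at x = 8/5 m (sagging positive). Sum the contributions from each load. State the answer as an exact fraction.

M(8/5) = -776/25 kN·m

Load 1 — triangular load w₀=10 kN/m (0→w₀ over full span):
  M_1 = w₀Lx/2 - w₀L²/3 - w₀x³/(6L) = 10·4·(8/5)/2 - 10·4²/3 - 10·(8/5)³/(6·4) = -576/25 kN·m
Load 2 — applied couple M₀=-8 kN·m at a=2 m (b=L-a=2):
  M_2 = M₀  [x≤a] = (-8) = -8 kN·m
Superposition: M = Σ M_i = -776/25 kN·m ≈ -31.040000 kN·m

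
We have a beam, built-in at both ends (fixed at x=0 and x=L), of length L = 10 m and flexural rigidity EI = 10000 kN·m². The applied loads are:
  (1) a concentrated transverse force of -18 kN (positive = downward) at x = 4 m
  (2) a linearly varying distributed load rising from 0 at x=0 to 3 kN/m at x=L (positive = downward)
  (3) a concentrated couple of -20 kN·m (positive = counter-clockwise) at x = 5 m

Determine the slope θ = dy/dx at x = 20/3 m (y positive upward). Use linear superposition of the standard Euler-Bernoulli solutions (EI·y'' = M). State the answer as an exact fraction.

θ(20/3) = -1393/1012500 rad

Load 1 — point force P=-18 kN at a=4 m (b=L-a=6):
  θ_1 = Pa²(L-x)(2bL-(3b+a)(L-x))/(2L³EI)  [x>a] = (-18)·4²·(10-(20/3))·(2·6·10-(3·6+4)·(10-(20/3)))/(2·10³·10000) = -7/3125 rad
Load 2 — triangular load w₀=3 kN/m (0→w₀ over full span):
  θ_2 = -w₀(2x(L-x)(L-2x)(x+2L)+x²(L-x)²)/(120LEI) = -3·(2·(20/3)·(10-(20/3))·(10-2·(20/3))·((20/3)+2·10)+(20/3)²·(10-(20/3))²)/(120·10·10000) = 7/8100 rad
Load 3 — applied couple M₀=-20 kN·m at a=5 m (b=L-a=5):
  θ_3 = (R_Ax²/2 - M_Ax - M₀(x-a))/EI  [x>a] with R_A=-3, M_A=-5 = ((-3)·(20/3)²/2 - (-5)·(20/3) - (-20)·((20/3)-5))/10000 = 0 rad
Superposition: θ = Σ θ_i = -1393/1012500 rad ≈ -0.001376 rad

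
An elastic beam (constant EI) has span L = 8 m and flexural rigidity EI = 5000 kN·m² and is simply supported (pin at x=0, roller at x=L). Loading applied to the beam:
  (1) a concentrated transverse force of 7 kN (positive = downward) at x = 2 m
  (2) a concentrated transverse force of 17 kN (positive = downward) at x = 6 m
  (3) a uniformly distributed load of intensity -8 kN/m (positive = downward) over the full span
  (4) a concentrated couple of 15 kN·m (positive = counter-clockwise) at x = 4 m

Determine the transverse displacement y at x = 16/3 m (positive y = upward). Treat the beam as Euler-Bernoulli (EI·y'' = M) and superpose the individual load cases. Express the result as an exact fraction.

y(16/3) = 13237/303750 m

Load 1 — point force P=7 kN at a=2 m (b=L-a=6):
  y_1 = -Pa(L-x)(2Lx-a²-x²)/(6LEI)  [x>a] = -7·2·(8-(16/3))·(2·8·(16/3)-2²-(16/3)²)/(6·8·5000) = -833/101250 m
Load 2 — point force P=17 kN at a=6 m (b=L-a=2):
  y_2 = -Pbx(L²-b²-x²)/(6LEI)  [x≤a] = -17·2·(16/3)·(8²-2²-(16/3)²)/(6·8·5000) = -1207/50625 m
Load 3 — uniform load w=-8 kN/m over full span:
  y_3 = -wx(L³-2Lx²+x³)/(24EI) = -(-8)·(16/3)·(8³-2·8·(16/3)²+(16/3)³)/(24·5000) = 11264/151875 m
Load 4 — applied couple M₀=15 kN·m at a=4 m (b=L-a=4):
  y_4 = (M₀x³/(6L)-M₀(x-a)²/2+C₁x)/EI  [x>a] with C₁=M₀(3b²-L²)/(6L)=-5 = (15·(16/3)³/(6·8)-15·((16/3)-4)²/2+(-5)·(16/3))/5000 = 1/675 m
Superposition: y = Σ y_i = 13237/303750 m ≈ 0.043579 m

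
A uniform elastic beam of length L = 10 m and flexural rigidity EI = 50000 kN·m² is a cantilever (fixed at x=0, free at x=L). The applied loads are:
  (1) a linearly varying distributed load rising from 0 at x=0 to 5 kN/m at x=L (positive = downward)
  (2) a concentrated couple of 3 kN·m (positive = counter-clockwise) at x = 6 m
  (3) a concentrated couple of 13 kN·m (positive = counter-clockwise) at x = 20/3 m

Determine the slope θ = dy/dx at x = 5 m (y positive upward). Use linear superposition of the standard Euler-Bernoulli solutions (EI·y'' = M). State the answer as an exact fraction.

θ(5) = -4357/480000 rad

Load 1 — triangular load w₀=5 kN/m (0→w₀ over full span):
  θ_1 = (w₀Lx²/4-w₀L²x/3-w₀x⁴/(24L))/EI = (5·10·5²/4-5·10²·5/3-5·5⁴/(24·10))/50000 = -41/3840 rad
Load 2 — applied couple M₀=3 kN·m at a=6 m (b=L-a=4):
  θ_2 = M₀x/EI  [x≤a] = 3·5/50000 = 3/10000 rad
Load 3 — applied couple M₀=13 kN·m at a=20/3 m (b=L-a=10/3):
  θ_3 = M₀x/EI  [x≤a] = 13·5/50000 = 13/10000 rad
Superposition: θ = Σ θ_i = -4357/480000 rad ≈ -0.009077 rad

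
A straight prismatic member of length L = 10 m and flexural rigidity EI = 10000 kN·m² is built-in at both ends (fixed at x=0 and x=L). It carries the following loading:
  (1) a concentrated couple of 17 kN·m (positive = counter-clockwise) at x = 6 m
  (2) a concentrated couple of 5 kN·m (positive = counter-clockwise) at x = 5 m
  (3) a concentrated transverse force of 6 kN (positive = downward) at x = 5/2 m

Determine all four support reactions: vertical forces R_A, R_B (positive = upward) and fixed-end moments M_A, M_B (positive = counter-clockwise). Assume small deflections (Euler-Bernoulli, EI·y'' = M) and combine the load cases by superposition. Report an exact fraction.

Load 1 — applied couple M₀=17 kN·m at a=6 m (b=L-a=4):
  R_A = 6M₀ab/L³ = 6·17·6·4/10³ = 306/125 kN
  M_A = M₀b(2a-b)/L² = 17·4·(2·6-4)/10² = 136/25 kN·m
  R_B = -6M₀ab/L³ = -6·17·6·4/10³ = -306/125 kN
  M_B = M₀a(2b-a)/L² = 17·6·(2·4-6)/10² = 51/25 kN·m
Load 2 — applied couple M₀=5 kN·m at a=5 m (b=L-a=5):
  R_A = 6M₀ab/L³ = 6·5·5·5/10³ = 3/4 kN
  M_A = M₀b(2a-b)/L² = 5·5·(2·5-5)/10² = 5/4 kN·m
  R_B = -6M₀ab/L³ = -6·5·5·5/10³ = -3/4 kN
  M_B = M₀a(2b-a)/L² = 5·5·(2·5-5)/10² = 5/4 kN·m
Load 3 — point force P=6 kN at a=5/2 m (b=L-a=15/2):
  R_A = Pb²(3a+b)/L³ = 6·(15/2)²·(3·(5/2)+(15/2))/10³ = 81/16 kN
  M_A = Pab²/L² = 6·(5/2)·(15/2)²/10² = 135/16 kN·m
  R_B = Pa²(a+3b)/L³ = 6·(5/2)²·((5/2)+3·(15/2))/10³ = 15/16 kN
  M_B = -Pa²b/L² = -6·(5/2)²·(15/2)/10² = -45/16 kN·m
Superposition: R_A = 16521/2000 kN, M_A = 6051/400 kN·m, R_B = -4521/2000 kN, M_B = 191/400 kN·m

R_A = 16521/2000 kN, M_A = 6051/400 kN·m, R_B = -4521/2000 kN, M_B = 191/400 kN·m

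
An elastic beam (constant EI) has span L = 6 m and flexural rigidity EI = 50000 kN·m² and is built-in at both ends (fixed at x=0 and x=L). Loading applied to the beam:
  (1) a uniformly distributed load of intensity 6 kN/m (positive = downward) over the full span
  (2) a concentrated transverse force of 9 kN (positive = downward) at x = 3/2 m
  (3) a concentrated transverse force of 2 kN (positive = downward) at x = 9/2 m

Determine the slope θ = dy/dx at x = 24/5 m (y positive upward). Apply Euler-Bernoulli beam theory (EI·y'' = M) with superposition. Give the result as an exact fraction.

θ(24/5) = 13203/50000000 rad

Load 1 — uniform load w=6 kN/m over full span:
  θ_1 = -wx(L-x)(L-2x)/(12EI) = -6·(24/5)·(6-(24/5))·(6-2·(24/5))/(12·50000) = 81/390625 rad
Load 2 — point force P=9 kN at a=3/2 m (b=L-a=9/2):
  θ_2 = Pa²(L-x)(2bL-(3b+a)(L-x))/(2L³EI)  [x>a] = 9·(3/2)²·(6-(24/5))·(2·(9/2)·6-(3·(9/2)+(3/2))·(6-(24/5)))/(2·6³·50000) = 81/2000000 rad
Load 3 — point force P=2 kN at a=9/2 m (b=L-a=3/2):
  θ_3 = Pa²(L-x)(2bL-(3b+a)(L-x))/(2L³EI)  [x>a] = 2·(9/2)²·(6-(24/5))·(2·(3/2)·6-(3·(3/2)+(9/2))·(6-(24/5)))/(2·6³·50000) = 81/5000000 rad
Superposition: θ = Σ θ_i = 13203/50000000 rad ≈ 0.000264 rad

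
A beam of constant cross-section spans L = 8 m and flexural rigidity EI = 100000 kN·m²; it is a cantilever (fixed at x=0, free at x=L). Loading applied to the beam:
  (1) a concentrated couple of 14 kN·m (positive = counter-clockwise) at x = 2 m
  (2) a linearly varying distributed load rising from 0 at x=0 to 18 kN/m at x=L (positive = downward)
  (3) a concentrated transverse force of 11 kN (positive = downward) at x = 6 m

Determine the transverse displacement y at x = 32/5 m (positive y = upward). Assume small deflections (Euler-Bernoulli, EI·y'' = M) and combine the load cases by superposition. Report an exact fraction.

y(32/5) = -5507733/97656250 m

Load 1 — applied couple M₀=14 kN·m at a=2 m (b=L-a=6):
  y_1 = M₀a(2x-a)/(2EI)  [x>a] = 14·2·(2·(32/5)-2)/(2·100000) = 189/125000 m
Load 2 — triangular load w₀=18 kN/m (0→w₀ over full span):
  y_2 = (w₀Lx³/12-w₀L²x²/6-w₀x⁵/(120L))/EI = (18·8·(32/5)³/12-18·8²·(32/5)²/6-18·(32/5)⁵/(120·8))/100000 = -2402304/48828125 m
Load 3 — point force P=11 kN at a=6 m (b=L-a=2):
  y_3 = -Pa²(3x-a)/(6EI)  [x>a] = -11·6²·(3·(32/5)-6)/(6·100000) = -1089/125000 m
Superposition: y = Σ y_i = -5507733/97656250 m ≈ -0.056399 m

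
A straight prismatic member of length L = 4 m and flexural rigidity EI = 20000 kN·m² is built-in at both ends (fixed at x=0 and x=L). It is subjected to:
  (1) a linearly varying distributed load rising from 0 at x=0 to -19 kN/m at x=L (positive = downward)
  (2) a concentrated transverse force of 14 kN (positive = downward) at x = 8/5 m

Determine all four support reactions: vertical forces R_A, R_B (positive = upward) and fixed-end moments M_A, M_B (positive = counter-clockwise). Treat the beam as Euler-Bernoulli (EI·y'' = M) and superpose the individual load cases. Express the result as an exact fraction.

R_A = -291/125 kN, M_A = -776/375 kN·m, R_B = -2709/125 kN, M_B = 1228/125 kN·m

Load 1 — triangular load w₀=-19 kN/m (0→w₀ over full span):
  R_A = 3w₀L/20 = 3·(-19)·4/20 = -57/5 kN
  M_A = w₀L²/30 = (-19)·4²/30 = -152/15 kN·m
  R_B = 7w₀L/20 = 7·(-19)·4/20 = -133/5 kN
  M_B = -w₀L²/20 = -(-19)·4²/20 = 76/5 kN·m
Load 2 — point force P=14 kN at a=8/5 m (b=L-a=12/5):
  R_A = Pb²(3a+b)/L³ = 14·(12/5)²·(3·(8/5)+(12/5))/4³ = 1134/125 kN
  M_A = Pab²/L² = 14·(8/5)·(12/5)²/4² = 1008/125 kN·m
  R_B = Pa²(a+3b)/L³ = 14·(8/5)²·((8/5)+3·(12/5))/4³ = 616/125 kN
  M_B = -Pa²b/L² = -14·(8/5)²·(12/5)/4² = -672/125 kN·m
Superposition: R_A = -291/125 kN, M_A = -776/375 kN·m, R_B = -2709/125 kN, M_B = 1228/125 kN·m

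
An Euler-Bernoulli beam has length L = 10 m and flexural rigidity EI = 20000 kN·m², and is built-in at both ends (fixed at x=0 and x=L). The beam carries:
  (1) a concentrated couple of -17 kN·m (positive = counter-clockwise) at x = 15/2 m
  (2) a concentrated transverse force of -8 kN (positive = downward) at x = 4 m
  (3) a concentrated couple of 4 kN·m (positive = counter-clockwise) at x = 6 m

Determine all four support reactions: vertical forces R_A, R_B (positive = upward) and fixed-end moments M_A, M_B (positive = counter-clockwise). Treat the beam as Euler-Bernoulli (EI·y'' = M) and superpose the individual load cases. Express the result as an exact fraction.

R_A = -13041/2000 kN, M_A = -6221/400 kN·m, R_B = -2959/2000 kN, M_B = 4539/400 kN·m

Load 1 — applied couple M₀=-17 kN·m at a=15/2 m (b=L-a=5/2):
  R_A = 6M₀ab/L³ = 6·(-17)·(15/2)·(5/2)/10³ = -153/80 kN
  M_A = M₀b(2a-b)/L² = (-17)·(5/2)·(2·(15/2)-(5/2))/10² = -85/16 kN·m
  R_B = -6M₀ab/L³ = -6·(-17)·(15/2)·(5/2)/10³ = 153/80 kN
  M_B = M₀a(2b-a)/L² = (-17)·(15/2)·(2·(5/2)-(15/2))/10² = 51/16 kN·m
Load 2 — point force P=-8 kN at a=4 m (b=L-a=6):
  R_A = Pb²(3a+b)/L³ = (-8)·6²·(3·4+6)/10³ = -648/125 kN
  M_A = Pab²/L² = (-8)·4·6²/10² = -288/25 kN·m
  R_B = Pa²(a+3b)/L³ = (-8)·4²·(4+3·6)/10³ = -352/125 kN
  M_B = -Pa²b/L² = -(-8)·4²·6/10² = 192/25 kN·m
Load 3 — applied couple M₀=4 kN·m at a=6 m (b=L-a=4):
  R_A = 6M₀ab/L³ = 6·4·6·4/10³ = 72/125 kN
  M_A = M₀b(2a-b)/L² = 4·4·(2·6-4)/10² = 32/25 kN·m
  R_B = -6M₀ab/L³ = -6·4·6·4/10³ = -72/125 kN
  M_B = M₀a(2b-a)/L² = 4·6·(2·4-6)/10² = 12/25 kN·m
Superposition: R_A = -13041/2000 kN, M_A = -6221/400 kN·m, R_B = -2959/2000 kN, M_B = 4539/400 kN·m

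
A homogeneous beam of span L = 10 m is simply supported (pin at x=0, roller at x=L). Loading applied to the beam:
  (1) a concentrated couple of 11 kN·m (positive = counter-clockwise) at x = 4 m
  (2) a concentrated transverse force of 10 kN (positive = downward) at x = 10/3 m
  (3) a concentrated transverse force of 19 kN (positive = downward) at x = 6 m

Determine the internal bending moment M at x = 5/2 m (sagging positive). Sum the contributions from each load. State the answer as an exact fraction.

Load 1 — applied couple M₀=11 kN·m at a=4 m (b=L-a=6):
  M_1 = M₀x/L  [x≤a] = 11·(5/2)/10 = 11/4 kN·m
Load 2 — point force P=10 kN at a=10/3 m (b=L-a=20/3):
  M_2 = Pbx/L  [x≤a] = 10·(20/3)·(5/2)/10 = 50/3 kN·m
Load 3 — point force P=19 kN at a=6 m (b=L-a=4):
  M_3 = Pbx/L  [x≤a] = 19·4·(5/2)/10 = 19 kN·m
Superposition: M = Σ M_i = 461/12 kN·m ≈ 38.416667 kN·m

M(5/2) = 461/12 kN·m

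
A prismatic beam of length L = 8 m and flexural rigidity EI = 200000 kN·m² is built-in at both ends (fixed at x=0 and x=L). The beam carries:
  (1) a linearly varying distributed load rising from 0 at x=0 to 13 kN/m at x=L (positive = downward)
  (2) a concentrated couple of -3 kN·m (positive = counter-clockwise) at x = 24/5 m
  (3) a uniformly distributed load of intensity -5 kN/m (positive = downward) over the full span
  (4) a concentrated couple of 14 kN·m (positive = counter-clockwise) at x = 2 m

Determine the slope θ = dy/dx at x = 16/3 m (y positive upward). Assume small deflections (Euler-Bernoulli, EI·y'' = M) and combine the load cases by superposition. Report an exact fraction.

Load 1 — triangular load w₀=13 kN/m (0→w₀ over full span):
  θ_1 = -w₀(2x(L-x)(L-2x)(x+2L)+x²(L-x)²)/(120LEI) = -13·(2·(16/3)·(8-(16/3))·(8-2·(16/3))·((16/3)+2·8)+(16/3)²·(8-(16/3))²)/(120·8·200000) = 364/3796875 rad
Load 2 — applied couple M₀=-3 kN·m at a=24/5 m (b=L-a=16/5):
  θ_2 = (R_Ax²/2 - M_Ax - M₀(x-a))/EI  [x>a] with R_A=-27/50, M_A=-24/25 = ((-27/50)·(16/3)²/2 - (-24/25)·(16/3) - (-3)·((16/3)-(24/5)))/200000 = -3/625000 rad
Load 3 — uniform load w=-5 kN/m over full span:
  θ_3 = -wx(L-x)(L-2x)/(12EI) = -(-5)·(16/3)·(8-(16/3))·(8-2·(16/3))/(12·200000) = -4/50625 rad
Load 4 — applied couple M₀=14 kN·m at a=2 m (b=L-a=6):
  θ_4 = (R_Ax²/2 - M_Ax - M₀(x-a))/EI  [x>a] with R_A=63/32, M_A=-21/8 = ((63/32)·(16/3)²/2 - (-21/8)·(16/3) - 14·((16/3)-2))/200000 = -7/300000 rad
Superposition: θ = Σ θ_i = -6851/607500000 rad ≈ -0.000011 rad

θ(16/3) = -6851/607500000 rad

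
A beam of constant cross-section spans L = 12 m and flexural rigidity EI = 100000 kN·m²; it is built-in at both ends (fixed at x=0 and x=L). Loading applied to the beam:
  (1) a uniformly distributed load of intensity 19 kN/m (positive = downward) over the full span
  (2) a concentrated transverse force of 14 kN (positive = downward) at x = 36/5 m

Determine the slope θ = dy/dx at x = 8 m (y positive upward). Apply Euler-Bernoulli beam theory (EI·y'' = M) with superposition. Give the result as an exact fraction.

θ(8) = 5317/2343750 rad

Load 1 — uniform load w=19 kN/m over full span:
  θ_1 = -wx(L-x)(L-2x)/(12EI) = -19·8·(12-8)·(12-2·8)/(12·100000) = 19/9375 rad
Load 2 — point force P=14 kN at a=36/5 m (b=L-a=24/5):
  θ_2 = Pa²(L-x)(2bL-(3b+a)(L-x))/(2L³EI)  [x>a] = 14·(36/5)²·(12-8)·(2·(24/5)·12-(3·(24/5)+(36/5))·(12-8))/(2·12³·100000) = 189/781250 rad
Superposition: θ = Σ θ_i = 5317/2343750 rad ≈ 0.002269 rad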